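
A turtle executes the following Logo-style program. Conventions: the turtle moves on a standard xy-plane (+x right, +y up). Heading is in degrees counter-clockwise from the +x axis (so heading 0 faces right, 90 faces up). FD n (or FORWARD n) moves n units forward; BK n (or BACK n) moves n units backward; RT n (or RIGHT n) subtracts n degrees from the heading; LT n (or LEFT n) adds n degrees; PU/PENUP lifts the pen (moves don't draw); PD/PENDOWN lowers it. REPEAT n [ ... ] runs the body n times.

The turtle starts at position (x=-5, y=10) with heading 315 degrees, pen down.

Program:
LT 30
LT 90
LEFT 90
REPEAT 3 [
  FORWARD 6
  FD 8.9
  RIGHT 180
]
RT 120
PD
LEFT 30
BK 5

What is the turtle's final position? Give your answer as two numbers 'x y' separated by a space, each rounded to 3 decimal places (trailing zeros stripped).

Answer: -18.098 18.686

Derivation:
Executing turtle program step by step:
Start: pos=(-5,10), heading=315, pen down
LT 30: heading 315 -> 345
LT 90: heading 345 -> 75
LT 90: heading 75 -> 165
REPEAT 3 [
  -- iteration 1/3 --
  FD 6: (-5,10) -> (-10.796,11.553) [heading=165, draw]
  FD 8.9: (-10.796,11.553) -> (-19.392,13.856) [heading=165, draw]
  RT 180: heading 165 -> 345
  -- iteration 2/3 --
  FD 6: (-19.392,13.856) -> (-13.597,12.303) [heading=345, draw]
  FD 8.9: (-13.597,12.303) -> (-5,10) [heading=345, draw]
  RT 180: heading 345 -> 165
  -- iteration 3/3 --
  FD 6: (-5,10) -> (-10.796,11.553) [heading=165, draw]
  FD 8.9: (-10.796,11.553) -> (-19.392,13.856) [heading=165, draw]
  RT 180: heading 165 -> 345
]
RT 120: heading 345 -> 225
PD: pen down
LT 30: heading 225 -> 255
BK 5: (-19.392,13.856) -> (-18.098,18.686) [heading=255, draw]
Final: pos=(-18.098,18.686), heading=255, 7 segment(s) drawn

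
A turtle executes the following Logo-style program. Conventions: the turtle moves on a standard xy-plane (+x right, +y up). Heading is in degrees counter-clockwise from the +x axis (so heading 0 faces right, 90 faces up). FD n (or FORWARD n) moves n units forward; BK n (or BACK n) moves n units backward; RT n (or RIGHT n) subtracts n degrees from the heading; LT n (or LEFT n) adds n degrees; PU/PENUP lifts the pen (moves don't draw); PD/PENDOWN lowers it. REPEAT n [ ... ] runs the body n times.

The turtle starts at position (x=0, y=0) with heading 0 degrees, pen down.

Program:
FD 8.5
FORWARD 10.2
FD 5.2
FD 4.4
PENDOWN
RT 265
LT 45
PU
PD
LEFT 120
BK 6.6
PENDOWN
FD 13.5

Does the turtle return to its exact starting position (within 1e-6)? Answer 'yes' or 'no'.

Answer: no

Derivation:
Executing turtle program step by step:
Start: pos=(0,0), heading=0, pen down
FD 8.5: (0,0) -> (8.5,0) [heading=0, draw]
FD 10.2: (8.5,0) -> (18.7,0) [heading=0, draw]
FD 5.2: (18.7,0) -> (23.9,0) [heading=0, draw]
FD 4.4: (23.9,0) -> (28.3,0) [heading=0, draw]
PD: pen down
RT 265: heading 0 -> 95
LT 45: heading 95 -> 140
PU: pen up
PD: pen down
LT 120: heading 140 -> 260
BK 6.6: (28.3,0) -> (29.446,6.5) [heading=260, draw]
PD: pen down
FD 13.5: (29.446,6.5) -> (27.102,-6.795) [heading=260, draw]
Final: pos=(27.102,-6.795), heading=260, 6 segment(s) drawn

Start position: (0, 0)
Final position: (27.102, -6.795)
Distance = 27.941; >= 1e-6 -> NOT closed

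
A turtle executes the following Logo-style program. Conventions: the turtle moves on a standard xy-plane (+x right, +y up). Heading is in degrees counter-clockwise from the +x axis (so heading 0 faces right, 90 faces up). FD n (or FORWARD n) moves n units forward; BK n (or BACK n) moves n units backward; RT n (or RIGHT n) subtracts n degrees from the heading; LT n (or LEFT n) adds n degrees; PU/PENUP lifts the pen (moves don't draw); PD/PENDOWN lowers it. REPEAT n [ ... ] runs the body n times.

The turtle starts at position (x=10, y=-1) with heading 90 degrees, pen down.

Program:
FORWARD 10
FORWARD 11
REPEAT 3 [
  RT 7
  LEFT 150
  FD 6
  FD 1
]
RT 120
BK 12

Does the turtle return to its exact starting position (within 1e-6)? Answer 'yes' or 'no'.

Executing turtle program step by step:
Start: pos=(10,-1), heading=90, pen down
FD 10: (10,-1) -> (10,9) [heading=90, draw]
FD 11: (10,9) -> (10,20) [heading=90, draw]
REPEAT 3 [
  -- iteration 1/3 --
  RT 7: heading 90 -> 83
  LT 150: heading 83 -> 233
  FD 6: (10,20) -> (6.389,15.208) [heading=233, draw]
  FD 1: (6.389,15.208) -> (5.787,14.41) [heading=233, draw]
  -- iteration 2/3 --
  RT 7: heading 233 -> 226
  LT 150: heading 226 -> 16
  FD 6: (5.787,14.41) -> (11.555,16.063) [heading=16, draw]
  FD 1: (11.555,16.063) -> (12.516,16.339) [heading=16, draw]
  -- iteration 3/3 --
  RT 7: heading 16 -> 9
  LT 150: heading 9 -> 159
  FD 6: (12.516,16.339) -> (6.915,18.489) [heading=159, draw]
  FD 1: (6.915,18.489) -> (5.981,18.848) [heading=159, draw]
]
RT 120: heading 159 -> 39
BK 12: (5.981,18.848) -> (-3.345,11.296) [heading=39, draw]
Final: pos=(-3.345,11.296), heading=39, 9 segment(s) drawn

Start position: (10, -1)
Final position: (-3.345, 11.296)
Distance = 18.146; >= 1e-6 -> NOT closed

Answer: no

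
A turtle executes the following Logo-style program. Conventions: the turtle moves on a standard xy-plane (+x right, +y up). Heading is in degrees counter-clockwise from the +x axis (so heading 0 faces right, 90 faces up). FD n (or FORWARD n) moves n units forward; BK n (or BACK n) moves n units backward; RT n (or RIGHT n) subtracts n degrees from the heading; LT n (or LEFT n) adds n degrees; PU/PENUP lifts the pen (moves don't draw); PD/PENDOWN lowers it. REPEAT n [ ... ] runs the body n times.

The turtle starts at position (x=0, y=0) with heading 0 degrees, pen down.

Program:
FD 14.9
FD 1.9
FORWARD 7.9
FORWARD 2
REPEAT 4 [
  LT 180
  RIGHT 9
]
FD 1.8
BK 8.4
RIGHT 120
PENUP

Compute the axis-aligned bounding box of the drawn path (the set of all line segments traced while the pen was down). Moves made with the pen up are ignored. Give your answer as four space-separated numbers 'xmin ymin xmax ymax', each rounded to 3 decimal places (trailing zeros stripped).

Executing turtle program step by step:
Start: pos=(0,0), heading=0, pen down
FD 14.9: (0,0) -> (14.9,0) [heading=0, draw]
FD 1.9: (14.9,0) -> (16.8,0) [heading=0, draw]
FD 7.9: (16.8,0) -> (24.7,0) [heading=0, draw]
FD 2: (24.7,0) -> (26.7,0) [heading=0, draw]
REPEAT 4 [
  -- iteration 1/4 --
  LT 180: heading 0 -> 180
  RT 9: heading 180 -> 171
  -- iteration 2/4 --
  LT 180: heading 171 -> 351
  RT 9: heading 351 -> 342
  -- iteration 3/4 --
  LT 180: heading 342 -> 162
  RT 9: heading 162 -> 153
  -- iteration 4/4 --
  LT 180: heading 153 -> 333
  RT 9: heading 333 -> 324
]
FD 1.8: (26.7,0) -> (28.156,-1.058) [heading=324, draw]
BK 8.4: (28.156,-1.058) -> (21.36,3.879) [heading=324, draw]
RT 120: heading 324 -> 204
PU: pen up
Final: pos=(21.36,3.879), heading=204, 6 segment(s) drawn

Segment endpoints: x in {0, 14.9, 16.8, 21.36, 24.7, 26.7, 28.156}, y in {-1.058, 0, 3.879}
xmin=0, ymin=-1.058, xmax=28.156, ymax=3.879

Answer: 0 -1.058 28.156 3.879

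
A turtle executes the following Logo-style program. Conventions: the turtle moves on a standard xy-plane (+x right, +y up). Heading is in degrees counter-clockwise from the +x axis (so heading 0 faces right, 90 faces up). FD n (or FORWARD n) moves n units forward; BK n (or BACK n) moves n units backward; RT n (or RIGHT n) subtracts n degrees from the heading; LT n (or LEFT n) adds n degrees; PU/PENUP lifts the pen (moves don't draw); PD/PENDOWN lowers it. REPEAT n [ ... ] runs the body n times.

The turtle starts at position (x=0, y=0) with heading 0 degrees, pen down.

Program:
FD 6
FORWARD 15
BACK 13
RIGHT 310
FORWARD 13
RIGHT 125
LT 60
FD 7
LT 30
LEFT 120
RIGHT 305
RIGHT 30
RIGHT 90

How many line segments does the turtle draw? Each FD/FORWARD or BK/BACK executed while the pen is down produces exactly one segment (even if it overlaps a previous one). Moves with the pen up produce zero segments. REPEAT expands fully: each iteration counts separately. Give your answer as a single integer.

Executing turtle program step by step:
Start: pos=(0,0), heading=0, pen down
FD 6: (0,0) -> (6,0) [heading=0, draw]
FD 15: (6,0) -> (21,0) [heading=0, draw]
BK 13: (21,0) -> (8,0) [heading=0, draw]
RT 310: heading 0 -> 50
FD 13: (8,0) -> (16.356,9.959) [heading=50, draw]
RT 125: heading 50 -> 285
LT 60: heading 285 -> 345
FD 7: (16.356,9.959) -> (23.118,8.147) [heading=345, draw]
LT 30: heading 345 -> 15
LT 120: heading 15 -> 135
RT 305: heading 135 -> 190
RT 30: heading 190 -> 160
RT 90: heading 160 -> 70
Final: pos=(23.118,8.147), heading=70, 5 segment(s) drawn
Segments drawn: 5

Answer: 5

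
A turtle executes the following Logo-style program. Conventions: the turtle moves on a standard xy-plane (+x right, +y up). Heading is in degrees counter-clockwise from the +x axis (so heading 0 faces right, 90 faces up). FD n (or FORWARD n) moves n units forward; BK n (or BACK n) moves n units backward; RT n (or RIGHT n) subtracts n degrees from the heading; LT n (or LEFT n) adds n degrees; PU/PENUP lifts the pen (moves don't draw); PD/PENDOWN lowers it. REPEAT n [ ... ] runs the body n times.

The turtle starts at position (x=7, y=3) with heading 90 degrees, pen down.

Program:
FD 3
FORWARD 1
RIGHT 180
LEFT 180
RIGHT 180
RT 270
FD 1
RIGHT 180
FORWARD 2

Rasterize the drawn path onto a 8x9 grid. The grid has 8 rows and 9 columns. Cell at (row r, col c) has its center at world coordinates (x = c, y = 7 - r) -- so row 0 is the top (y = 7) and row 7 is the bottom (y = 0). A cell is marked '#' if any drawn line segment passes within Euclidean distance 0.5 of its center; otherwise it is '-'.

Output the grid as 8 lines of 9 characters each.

Segment 0: (7,3) -> (7,6)
Segment 1: (7,6) -> (7,7)
Segment 2: (7,7) -> (8,7)
Segment 3: (8,7) -> (6,7)

Answer: ------###
-------#-
-------#-
-------#-
-------#-
---------
---------
---------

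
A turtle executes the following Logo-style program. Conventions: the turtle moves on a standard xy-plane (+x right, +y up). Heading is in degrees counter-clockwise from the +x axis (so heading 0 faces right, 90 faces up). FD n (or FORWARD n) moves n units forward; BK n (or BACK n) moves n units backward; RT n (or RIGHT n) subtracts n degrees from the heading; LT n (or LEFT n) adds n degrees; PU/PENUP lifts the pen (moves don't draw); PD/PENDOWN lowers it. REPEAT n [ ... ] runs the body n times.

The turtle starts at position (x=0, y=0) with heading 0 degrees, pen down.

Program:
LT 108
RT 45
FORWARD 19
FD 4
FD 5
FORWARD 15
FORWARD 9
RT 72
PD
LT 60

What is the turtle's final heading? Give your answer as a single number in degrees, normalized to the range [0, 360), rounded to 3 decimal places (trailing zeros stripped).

Executing turtle program step by step:
Start: pos=(0,0), heading=0, pen down
LT 108: heading 0 -> 108
RT 45: heading 108 -> 63
FD 19: (0,0) -> (8.626,16.929) [heading=63, draw]
FD 4: (8.626,16.929) -> (10.442,20.493) [heading=63, draw]
FD 5: (10.442,20.493) -> (12.712,24.948) [heading=63, draw]
FD 15: (12.712,24.948) -> (19.522,38.313) [heading=63, draw]
FD 9: (19.522,38.313) -> (23.608,46.332) [heading=63, draw]
RT 72: heading 63 -> 351
PD: pen down
LT 60: heading 351 -> 51
Final: pos=(23.608,46.332), heading=51, 5 segment(s) drawn

Answer: 51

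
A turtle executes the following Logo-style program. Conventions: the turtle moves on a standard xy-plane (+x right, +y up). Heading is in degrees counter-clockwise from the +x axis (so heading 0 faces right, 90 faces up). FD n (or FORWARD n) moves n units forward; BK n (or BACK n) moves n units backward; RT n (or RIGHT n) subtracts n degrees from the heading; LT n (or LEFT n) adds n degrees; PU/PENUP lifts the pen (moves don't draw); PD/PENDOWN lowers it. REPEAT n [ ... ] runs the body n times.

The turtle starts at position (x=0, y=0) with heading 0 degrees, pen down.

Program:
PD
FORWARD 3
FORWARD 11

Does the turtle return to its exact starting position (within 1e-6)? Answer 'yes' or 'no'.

Executing turtle program step by step:
Start: pos=(0,0), heading=0, pen down
PD: pen down
FD 3: (0,0) -> (3,0) [heading=0, draw]
FD 11: (3,0) -> (14,0) [heading=0, draw]
Final: pos=(14,0), heading=0, 2 segment(s) drawn

Start position: (0, 0)
Final position: (14, 0)
Distance = 14; >= 1e-6 -> NOT closed

Answer: no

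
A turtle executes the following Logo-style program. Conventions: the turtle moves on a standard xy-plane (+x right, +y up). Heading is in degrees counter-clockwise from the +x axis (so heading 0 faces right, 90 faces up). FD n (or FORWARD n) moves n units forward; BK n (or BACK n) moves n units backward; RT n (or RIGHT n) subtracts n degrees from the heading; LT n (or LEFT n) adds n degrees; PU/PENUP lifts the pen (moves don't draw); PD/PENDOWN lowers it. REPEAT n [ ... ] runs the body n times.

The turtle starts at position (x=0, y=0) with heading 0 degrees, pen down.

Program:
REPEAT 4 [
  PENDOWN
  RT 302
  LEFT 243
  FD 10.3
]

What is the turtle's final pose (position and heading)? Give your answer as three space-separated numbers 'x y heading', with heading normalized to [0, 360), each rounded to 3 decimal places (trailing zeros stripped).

Answer: -15.576 -9.923 124

Derivation:
Executing turtle program step by step:
Start: pos=(0,0), heading=0, pen down
REPEAT 4 [
  -- iteration 1/4 --
  PD: pen down
  RT 302: heading 0 -> 58
  LT 243: heading 58 -> 301
  FD 10.3: (0,0) -> (5.305,-8.829) [heading=301, draw]
  -- iteration 2/4 --
  PD: pen down
  RT 302: heading 301 -> 359
  LT 243: heading 359 -> 242
  FD 10.3: (5.305,-8.829) -> (0.469,-17.923) [heading=242, draw]
  -- iteration 3/4 --
  PD: pen down
  RT 302: heading 242 -> 300
  LT 243: heading 300 -> 183
  FD 10.3: (0.469,-17.923) -> (-9.817,-18.462) [heading=183, draw]
  -- iteration 4/4 --
  PD: pen down
  RT 302: heading 183 -> 241
  LT 243: heading 241 -> 124
  FD 10.3: (-9.817,-18.462) -> (-15.576,-9.923) [heading=124, draw]
]
Final: pos=(-15.576,-9.923), heading=124, 4 segment(s) drawn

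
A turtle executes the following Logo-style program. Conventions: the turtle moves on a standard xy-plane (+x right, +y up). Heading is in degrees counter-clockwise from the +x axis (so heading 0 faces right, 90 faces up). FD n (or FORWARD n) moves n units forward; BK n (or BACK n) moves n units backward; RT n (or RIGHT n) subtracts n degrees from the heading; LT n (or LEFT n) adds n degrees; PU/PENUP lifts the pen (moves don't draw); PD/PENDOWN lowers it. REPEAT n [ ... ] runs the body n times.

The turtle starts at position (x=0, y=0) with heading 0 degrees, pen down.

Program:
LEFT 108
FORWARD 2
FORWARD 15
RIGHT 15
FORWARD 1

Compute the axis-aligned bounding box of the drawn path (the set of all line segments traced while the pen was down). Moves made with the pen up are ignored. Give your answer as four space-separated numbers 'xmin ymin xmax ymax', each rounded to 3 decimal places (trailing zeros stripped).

Answer: -5.306 0 0 17.167

Derivation:
Executing turtle program step by step:
Start: pos=(0,0), heading=0, pen down
LT 108: heading 0 -> 108
FD 2: (0,0) -> (-0.618,1.902) [heading=108, draw]
FD 15: (-0.618,1.902) -> (-5.253,16.168) [heading=108, draw]
RT 15: heading 108 -> 93
FD 1: (-5.253,16.168) -> (-5.306,17.167) [heading=93, draw]
Final: pos=(-5.306,17.167), heading=93, 3 segment(s) drawn

Segment endpoints: x in {-5.306, -5.253, -0.618, 0}, y in {0, 1.902, 16.168, 17.167}
xmin=-5.306, ymin=0, xmax=0, ymax=17.167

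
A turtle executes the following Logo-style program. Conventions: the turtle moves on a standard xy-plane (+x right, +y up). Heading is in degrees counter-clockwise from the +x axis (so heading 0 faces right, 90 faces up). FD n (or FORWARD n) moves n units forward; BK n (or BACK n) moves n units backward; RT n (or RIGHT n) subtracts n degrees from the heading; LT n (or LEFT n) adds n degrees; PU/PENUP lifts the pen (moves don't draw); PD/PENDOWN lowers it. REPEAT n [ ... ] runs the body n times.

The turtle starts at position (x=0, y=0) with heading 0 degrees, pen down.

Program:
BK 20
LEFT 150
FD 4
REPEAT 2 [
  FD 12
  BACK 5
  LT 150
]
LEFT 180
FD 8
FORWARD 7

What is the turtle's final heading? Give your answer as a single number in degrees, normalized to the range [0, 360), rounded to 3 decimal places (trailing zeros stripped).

Executing turtle program step by step:
Start: pos=(0,0), heading=0, pen down
BK 20: (0,0) -> (-20,0) [heading=0, draw]
LT 150: heading 0 -> 150
FD 4: (-20,0) -> (-23.464,2) [heading=150, draw]
REPEAT 2 [
  -- iteration 1/2 --
  FD 12: (-23.464,2) -> (-33.856,8) [heading=150, draw]
  BK 5: (-33.856,8) -> (-29.526,5.5) [heading=150, draw]
  LT 150: heading 150 -> 300
  -- iteration 2/2 --
  FD 12: (-29.526,5.5) -> (-23.526,-4.892) [heading=300, draw]
  BK 5: (-23.526,-4.892) -> (-26.026,-0.562) [heading=300, draw]
  LT 150: heading 300 -> 90
]
LT 180: heading 90 -> 270
FD 8: (-26.026,-0.562) -> (-26.026,-8.562) [heading=270, draw]
FD 7: (-26.026,-8.562) -> (-26.026,-15.562) [heading=270, draw]
Final: pos=(-26.026,-15.562), heading=270, 8 segment(s) drawn

Answer: 270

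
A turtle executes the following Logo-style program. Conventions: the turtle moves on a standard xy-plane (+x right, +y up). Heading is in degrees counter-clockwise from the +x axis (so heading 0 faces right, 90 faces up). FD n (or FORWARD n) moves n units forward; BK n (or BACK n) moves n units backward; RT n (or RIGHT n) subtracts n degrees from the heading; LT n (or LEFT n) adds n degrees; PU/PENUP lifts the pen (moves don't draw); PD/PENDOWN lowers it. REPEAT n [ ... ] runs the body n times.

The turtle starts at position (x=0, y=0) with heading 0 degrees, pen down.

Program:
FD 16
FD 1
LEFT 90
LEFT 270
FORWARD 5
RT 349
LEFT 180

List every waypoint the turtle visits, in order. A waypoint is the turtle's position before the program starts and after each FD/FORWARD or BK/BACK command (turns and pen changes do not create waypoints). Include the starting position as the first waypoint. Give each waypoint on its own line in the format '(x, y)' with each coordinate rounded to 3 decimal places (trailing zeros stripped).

Executing turtle program step by step:
Start: pos=(0,0), heading=0, pen down
FD 16: (0,0) -> (16,0) [heading=0, draw]
FD 1: (16,0) -> (17,0) [heading=0, draw]
LT 90: heading 0 -> 90
LT 270: heading 90 -> 0
FD 5: (17,0) -> (22,0) [heading=0, draw]
RT 349: heading 0 -> 11
LT 180: heading 11 -> 191
Final: pos=(22,0), heading=191, 3 segment(s) drawn
Waypoints (4 total):
(0, 0)
(16, 0)
(17, 0)
(22, 0)

Answer: (0, 0)
(16, 0)
(17, 0)
(22, 0)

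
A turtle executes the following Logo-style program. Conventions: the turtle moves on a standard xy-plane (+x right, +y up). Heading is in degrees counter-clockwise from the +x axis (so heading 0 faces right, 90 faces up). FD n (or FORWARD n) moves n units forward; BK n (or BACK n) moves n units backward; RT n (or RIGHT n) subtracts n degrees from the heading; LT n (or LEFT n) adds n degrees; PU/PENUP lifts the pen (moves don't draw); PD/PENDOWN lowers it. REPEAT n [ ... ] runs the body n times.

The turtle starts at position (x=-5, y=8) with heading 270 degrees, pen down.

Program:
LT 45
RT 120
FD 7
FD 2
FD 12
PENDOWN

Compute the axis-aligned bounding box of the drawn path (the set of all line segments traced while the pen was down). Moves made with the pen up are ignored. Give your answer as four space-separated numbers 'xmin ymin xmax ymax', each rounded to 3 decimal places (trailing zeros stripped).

Answer: -25.284 2.565 -5 8

Derivation:
Executing turtle program step by step:
Start: pos=(-5,8), heading=270, pen down
LT 45: heading 270 -> 315
RT 120: heading 315 -> 195
FD 7: (-5,8) -> (-11.761,6.188) [heading=195, draw]
FD 2: (-11.761,6.188) -> (-13.693,5.671) [heading=195, draw]
FD 12: (-13.693,5.671) -> (-25.284,2.565) [heading=195, draw]
PD: pen down
Final: pos=(-25.284,2.565), heading=195, 3 segment(s) drawn

Segment endpoints: x in {-25.284, -13.693, -11.761, -5}, y in {2.565, 5.671, 6.188, 8}
xmin=-25.284, ymin=2.565, xmax=-5, ymax=8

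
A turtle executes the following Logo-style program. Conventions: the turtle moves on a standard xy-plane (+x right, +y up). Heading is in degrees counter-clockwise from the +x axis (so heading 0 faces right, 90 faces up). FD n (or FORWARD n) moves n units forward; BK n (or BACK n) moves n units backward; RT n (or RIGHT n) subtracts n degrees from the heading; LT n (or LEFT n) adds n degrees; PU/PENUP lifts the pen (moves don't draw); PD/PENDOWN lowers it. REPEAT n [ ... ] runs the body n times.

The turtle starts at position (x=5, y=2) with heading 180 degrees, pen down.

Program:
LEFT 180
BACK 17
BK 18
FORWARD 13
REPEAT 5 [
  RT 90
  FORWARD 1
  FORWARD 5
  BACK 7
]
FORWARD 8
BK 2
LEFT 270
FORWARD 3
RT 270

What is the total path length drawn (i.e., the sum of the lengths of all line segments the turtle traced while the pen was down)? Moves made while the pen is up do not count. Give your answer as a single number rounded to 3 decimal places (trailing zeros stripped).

Executing turtle program step by step:
Start: pos=(5,2), heading=180, pen down
LT 180: heading 180 -> 0
BK 17: (5,2) -> (-12,2) [heading=0, draw]
BK 18: (-12,2) -> (-30,2) [heading=0, draw]
FD 13: (-30,2) -> (-17,2) [heading=0, draw]
REPEAT 5 [
  -- iteration 1/5 --
  RT 90: heading 0 -> 270
  FD 1: (-17,2) -> (-17,1) [heading=270, draw]
  FD 5: (-17,1) -> (-17,-4) [heading=270, draw]
  BK 7: (-17,-4) -> (-17,3) [heading=270, draw]
  -- iteration 2/5 --
  RT 90: heading 270 -> 180
  FD 1: (-17,3) -> (-18,3) [heading=180, draw]
  FD 5: (-18,3) -> (-23,3) [heading=180, draw]
  BK 7: (-23,3) -> (-16,3) [heading=180, draw]
  -- iteration 3/5 --
  RT 90: heading 180 -> 90
  FD 1: (-16,3) -> (-16,4) [heading=90, draw]
  FD 5: (-16,4) -> (-16,9) [heading=90, draw]
  BK 7: (-16,9) -> (-16,2) [heading=90, draw]
  -- iteration 4/5 --
  RT 90: heading 90 -> 0
  FD 1: (-16,2) -> (-15,2) [heading=0, draw]
  FD 5: (-15,2) -> (-10,2) [heading=0, draw]
  BK 7: (-10,2) -> (-17,2) [heading=0, draw]
  -- iteration 5/5 --
  RT 90: heading 0 -> 270
  FD 1: (-17,2) -> (-17,1) [heading=270, draw]
  FD 5: (-17,1) -> (-17,-4) [heading=270, draw]
  BK 7: (-17,-4) -> (-17,3) [heading=270, draw]
]
FD 8: (-17,3) -> (-17,-5) [heading=270, draw]
BK 2: (-17,-5) -> (-17,-3) [heading=270, draw]
LT 270: heading 270 -> 180
FD 3: (-17,-3) -> (-20,-3) [heading=180, draw]
RT 270: heading 180 -> 270
Final: pos=(-20,-3), heading=270, 21 segment(s) drawn

Segment lengths:
  seg 1: (5,2) -> (-12,2), length = 17
  seg 2: (-12,2) -> (-30,2), length = 18
  seg 3: (-30,2) -> (-17,2), length = 13
  seg 4: (-17,2) -> (-17,1), length = 1
  seg 5: (-17,1) -> (-17,-4), length = 5
  seg 6: (-17,-4) -> (-17,3), length = 7
  seg 7: (-17,3) -> (-18,3), length = 1
  seg 8: (-18,3) -> (-23,3), length = 5
  seg 9: (-23,3) -> (-16,3), length = 7
  seg 10: (-16,3) -> (-16,4), length = 1
  seg 11: (-16,4) -> (-16,9), length = 5
  seg 12: (-16,9) -> (-16,2), length = 7
  seg 13: (-16,2) -> (-15,2), length = 1
  seg 14: (-15,2) -> (-10,2), length = 5
  seg 15: (-10,2) -> (-17,2), length = 7
  seg 16: (-17,2) -> (-17,1), length = 1
  seg 17: (-17,1) -> (-17,-4), length = 5
  seg 18: (-17,-4) -> (-17,3), length = 7
  seg 19: (-17,3) -> (-17,-5), length = 8
  seg 20: (-17,-5) -> (-17,-3), length = 2
  seg 21: (-17,-3) -> (-20,-3), length = 3
Total = 126

Answer: 126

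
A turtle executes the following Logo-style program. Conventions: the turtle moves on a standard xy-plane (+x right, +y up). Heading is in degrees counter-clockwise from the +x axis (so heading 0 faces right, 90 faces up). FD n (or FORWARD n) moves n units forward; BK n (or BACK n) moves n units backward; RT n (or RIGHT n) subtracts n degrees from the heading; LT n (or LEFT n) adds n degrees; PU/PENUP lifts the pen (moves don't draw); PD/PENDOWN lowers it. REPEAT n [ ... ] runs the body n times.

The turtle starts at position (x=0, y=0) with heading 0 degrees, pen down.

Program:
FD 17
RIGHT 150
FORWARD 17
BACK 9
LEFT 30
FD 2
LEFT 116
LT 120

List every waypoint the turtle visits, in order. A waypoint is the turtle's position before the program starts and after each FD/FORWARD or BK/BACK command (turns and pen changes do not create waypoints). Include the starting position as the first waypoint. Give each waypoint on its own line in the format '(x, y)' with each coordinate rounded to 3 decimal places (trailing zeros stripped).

Answer: (0, 0)
(17, 0)
(2.278, -8.5)
(10.072, -4)
(9.072, -5.732)

Derivation:
Executing turtle program step by step:
Start: pos=(0,0), heading=0, pen down
FD 17: (0,0) -> (17,0) [heading=0, draw]
RT 150: heading 0 -> 210
FD 17: (17,0) -> (2.278,-8.5) [heading=210, draw]
BK 9: (2.278,-8.5) -> (10.072,-4) [heading=210, draw]
LT 30: heading 210 -> 240
FD 2: (10.072,-4) -> (9.072,-5.732) [heading=240, draw]
LT 116: heading 240 -> 356
LT 120: heading 356 -> 116
Final: pos=(9.072,-5.732), heading=116, 4 segment(s) drawn
Waypoints (5 total):
(0, 0)
(17, 0)
(2.278, -8.5)
(10.072, -4)
(9.072, -5.732)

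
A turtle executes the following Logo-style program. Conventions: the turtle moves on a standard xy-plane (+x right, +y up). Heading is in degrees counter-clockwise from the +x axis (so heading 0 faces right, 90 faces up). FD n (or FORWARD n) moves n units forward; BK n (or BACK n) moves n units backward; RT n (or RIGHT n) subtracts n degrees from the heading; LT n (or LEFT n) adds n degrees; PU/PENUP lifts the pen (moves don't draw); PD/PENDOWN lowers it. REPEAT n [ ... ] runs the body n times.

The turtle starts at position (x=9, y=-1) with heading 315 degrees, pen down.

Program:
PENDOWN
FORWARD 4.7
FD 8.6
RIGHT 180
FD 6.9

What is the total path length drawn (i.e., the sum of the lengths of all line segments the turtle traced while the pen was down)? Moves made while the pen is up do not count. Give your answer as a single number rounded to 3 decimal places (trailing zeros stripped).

Executing turtle program step by step:
Start: pos=(9,-1), heading=315, pen down
PD: pen down
FD 4.7: (9,-1) -> (12.323,-4.323) [heading=315, draw]
FD 8.6: (12.323,-4.323) -> (18.405,-10.405) [heading=315, draw]
RT 180: heading 315 -> 135
FD 6.9: (18.405,-10.405) -> (13.525,-5.525) [heading=135, draw]
Final: pos=(13.525,-5.525), heading=135, 3 segment(s) drawn

Segment lengths:
  seg 1: (9,-1) -> (12.323,-4.323), length = 4.7
  seg 2: (12.323,-4.323) -> (18.405,-10.405), length = 8.6
  seg 3: (18.405,-10.405) -> (13.525,-5.525), length = 6.9
Total = 20.2

Answer: 20.2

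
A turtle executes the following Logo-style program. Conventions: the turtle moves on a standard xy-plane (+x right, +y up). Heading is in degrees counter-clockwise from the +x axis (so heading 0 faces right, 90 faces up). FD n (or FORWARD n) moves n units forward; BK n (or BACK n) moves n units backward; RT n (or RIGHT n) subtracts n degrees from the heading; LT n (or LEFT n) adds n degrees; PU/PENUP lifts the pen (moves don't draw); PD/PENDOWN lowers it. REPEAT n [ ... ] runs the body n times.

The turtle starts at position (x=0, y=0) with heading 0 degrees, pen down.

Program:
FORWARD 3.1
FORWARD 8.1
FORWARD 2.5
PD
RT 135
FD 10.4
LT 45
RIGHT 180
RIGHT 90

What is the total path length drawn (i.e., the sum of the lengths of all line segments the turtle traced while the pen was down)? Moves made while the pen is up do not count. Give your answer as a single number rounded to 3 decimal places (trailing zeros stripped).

Answer: 24.1

Derivation:
Executing turtle program step by step:
Start: pos=(0,0), heading=0, pen down
FD 3.1: (0,0) -> (3.1,0) [heading=0, draw]
FD 8.1: (3.1,0) -> (11.2,0) [heading=0, draw]
FD 2.5: (11.2,0) -> (13.7,0) [heading=0, draw]
PD: pen down
RT 135: heading 0 -> 225
FD 10.4: (13.7,0) -> (6.346,-7.354) [heading=225, draw]
LT 45: heading 225 -> 270
RT 180: heading 270 -> 90
RT 90: heading 90 -> 0
Final: pos=(6.346,-7.354), heading=0, 4 segment(s) drawn

Segment lengths:
  seg 1: (0,0) -> (3.1,0), length = 3.1
  seg 2: (3.1,0) -> (11.2,0), length = 8.1
  seg 3: (11.2,0) -> (13.7,0), length = 2.5
  seg 4: (13.7,0) -> (6.346,-7.354), length = 10.4
Total = 24.1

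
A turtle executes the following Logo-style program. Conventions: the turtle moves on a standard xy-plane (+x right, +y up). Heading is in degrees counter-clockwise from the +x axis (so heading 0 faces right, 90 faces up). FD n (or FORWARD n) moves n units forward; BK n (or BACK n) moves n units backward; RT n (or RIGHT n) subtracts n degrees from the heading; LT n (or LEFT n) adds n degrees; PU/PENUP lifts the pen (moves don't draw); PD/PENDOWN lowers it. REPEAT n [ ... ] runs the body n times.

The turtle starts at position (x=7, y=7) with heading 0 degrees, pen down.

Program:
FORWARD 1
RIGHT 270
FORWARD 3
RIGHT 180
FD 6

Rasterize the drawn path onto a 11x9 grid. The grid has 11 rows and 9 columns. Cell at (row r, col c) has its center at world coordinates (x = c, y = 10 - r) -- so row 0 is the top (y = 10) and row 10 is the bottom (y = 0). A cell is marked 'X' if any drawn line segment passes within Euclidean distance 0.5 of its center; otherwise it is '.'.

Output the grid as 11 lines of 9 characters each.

Segment 0: (7,7) -> (8,7)
Segment 1: (8,7) -> (8,10)
Segment 2: (8,10) -> (8,4)

Answer: ........X
........X
........X
.......XX
........X
........X
........X
.........
.........
.........
.........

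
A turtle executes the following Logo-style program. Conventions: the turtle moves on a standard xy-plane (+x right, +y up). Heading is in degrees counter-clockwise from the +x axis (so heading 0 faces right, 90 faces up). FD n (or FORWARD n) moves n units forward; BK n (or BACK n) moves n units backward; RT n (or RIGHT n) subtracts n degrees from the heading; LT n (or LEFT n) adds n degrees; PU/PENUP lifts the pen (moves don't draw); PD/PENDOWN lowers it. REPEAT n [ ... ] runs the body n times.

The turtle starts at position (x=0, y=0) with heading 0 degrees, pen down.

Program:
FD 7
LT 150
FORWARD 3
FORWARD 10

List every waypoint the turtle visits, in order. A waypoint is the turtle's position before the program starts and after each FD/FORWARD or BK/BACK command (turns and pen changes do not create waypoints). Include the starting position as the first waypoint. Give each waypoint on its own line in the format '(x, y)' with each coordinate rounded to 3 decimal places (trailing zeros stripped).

Executing turtle program step by step:
Start: pos=(0,0), heading=0, pen down
FD 7: (0,0) -> (7,0) [heading=0, draw]
LT 150: heading 0 -> 150
FD 3: (7,0) -> (4.402,1.5) [heading=150, draw]
FD 10: (4.402,1.5) -> (-4.258,6.5) [heading=150, draw]
Final: pos=(-4.258,6.5), heading=150, 3 segment(s) drawn
Waypoints (4 total):
(0, 0)
(7, 0)
(4.402, 1.5)
(-4.258, 6.5)

Answer: (0, 0)
(7, 0)
(4.402, 1.5)
(-4.258, 6.5)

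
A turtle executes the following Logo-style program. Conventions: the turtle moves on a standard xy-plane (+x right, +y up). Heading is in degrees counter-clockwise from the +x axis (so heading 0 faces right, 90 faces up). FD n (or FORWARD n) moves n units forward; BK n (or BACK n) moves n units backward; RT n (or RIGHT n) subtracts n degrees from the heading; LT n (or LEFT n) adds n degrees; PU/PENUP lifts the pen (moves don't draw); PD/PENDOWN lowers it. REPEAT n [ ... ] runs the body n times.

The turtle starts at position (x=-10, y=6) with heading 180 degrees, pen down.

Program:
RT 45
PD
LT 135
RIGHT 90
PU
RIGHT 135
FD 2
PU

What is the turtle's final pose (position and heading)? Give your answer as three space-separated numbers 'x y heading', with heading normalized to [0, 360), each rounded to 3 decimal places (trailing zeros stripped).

Executing turtle program step by step:
Start: pos=(-10,6), heading=180, pen down
RT 45: heading 180 -> 135
PD: pen down
LT 135: heading 135 -> 270
RT 90: heading 270 -> 180
PU: pen up
RT 135: heading 180 -> 45
FD 2: (-10,6) -> (-8.586,7.414) [heading=45, move]
PU: pen up
Final: pos=(-8.586,7.414), heading=45, 0 segment(s) drawn

Answer: -8.586 7.414 45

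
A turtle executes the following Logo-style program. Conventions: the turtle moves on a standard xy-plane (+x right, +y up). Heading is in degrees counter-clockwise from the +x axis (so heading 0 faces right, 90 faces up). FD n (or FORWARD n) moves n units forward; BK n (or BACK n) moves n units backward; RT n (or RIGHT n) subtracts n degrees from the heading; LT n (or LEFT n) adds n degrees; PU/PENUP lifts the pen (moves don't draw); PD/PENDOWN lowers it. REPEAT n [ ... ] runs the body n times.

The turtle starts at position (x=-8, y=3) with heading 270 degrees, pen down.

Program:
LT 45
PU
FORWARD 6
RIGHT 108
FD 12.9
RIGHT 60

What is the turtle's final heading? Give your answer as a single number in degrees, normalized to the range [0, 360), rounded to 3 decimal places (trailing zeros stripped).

Answer: 147

Derivation:
Executing turtle program step by step:
Start: pos=(-8,3), heading=270, pen down
LT 45: heading 270 -> 315
PU: pen up
FD 6: (-8,3) -> (-3.757,-1.243) [heading=315, move]
RT 108: heading 315 -> 207
FD 12.9: (-3.757,-1.243) -> (-15.251,-7.099) [heading=207, move]
RT 60: heading 207 -> 147
Final: pos=(-15.251,-7.099), heading=147, 0 segment(s) drawn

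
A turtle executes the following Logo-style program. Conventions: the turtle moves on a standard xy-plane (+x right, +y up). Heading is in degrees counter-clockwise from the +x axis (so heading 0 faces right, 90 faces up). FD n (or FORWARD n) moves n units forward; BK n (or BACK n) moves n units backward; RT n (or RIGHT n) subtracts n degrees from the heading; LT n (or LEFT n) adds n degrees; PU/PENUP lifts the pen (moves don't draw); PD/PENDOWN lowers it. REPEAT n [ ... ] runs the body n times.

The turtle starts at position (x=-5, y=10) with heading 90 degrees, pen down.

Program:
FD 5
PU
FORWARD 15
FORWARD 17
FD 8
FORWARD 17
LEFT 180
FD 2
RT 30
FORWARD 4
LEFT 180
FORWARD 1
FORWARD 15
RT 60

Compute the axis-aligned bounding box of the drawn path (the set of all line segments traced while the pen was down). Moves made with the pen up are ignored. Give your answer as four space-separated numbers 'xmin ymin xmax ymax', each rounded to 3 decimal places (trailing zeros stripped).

Executing turtle program step by step:
Start: pos=(-5,10), heading=90, pen down
FD 5: (-5,10) -> (-5,15) [heading=90, draw]
PU: pen up
FD 15: (-5,15) -> (-5,30) [heading=90, move]
FD 17: (-5,30) -> (-5,47) [heading=90, move]
FD 8: (-5,47) -> (-5,55) [heading=90, move]
FD 17: (-5,55) -> (-5,72) [heading=90, move]
LT 180: heading 90 -> 270
FD 2: (-5,72) -> (-5,70) [heading=270, move]
RT 30: heading 270 -> 240
FD 4: (-5,70) -> (-7,66.536) [heading=240, move]
LT 180: heading 240 -> 60
FD 1: (-7,66.536) -> (-6.5,67.402) [heading=60, move]
FD 15: (-6.5,67.402) -> (1,80.392) [heading=60, move]
RT 60: heading 60 -> 0
Final: pos=(1,80.392), heading=0, 1 segment(s) drawn

Segment endpoints: x in {-5}, y in {10, 15}
xmin=-5, ymin=10, xmax=-5, ymax=15

Answer: -5 10 -5 15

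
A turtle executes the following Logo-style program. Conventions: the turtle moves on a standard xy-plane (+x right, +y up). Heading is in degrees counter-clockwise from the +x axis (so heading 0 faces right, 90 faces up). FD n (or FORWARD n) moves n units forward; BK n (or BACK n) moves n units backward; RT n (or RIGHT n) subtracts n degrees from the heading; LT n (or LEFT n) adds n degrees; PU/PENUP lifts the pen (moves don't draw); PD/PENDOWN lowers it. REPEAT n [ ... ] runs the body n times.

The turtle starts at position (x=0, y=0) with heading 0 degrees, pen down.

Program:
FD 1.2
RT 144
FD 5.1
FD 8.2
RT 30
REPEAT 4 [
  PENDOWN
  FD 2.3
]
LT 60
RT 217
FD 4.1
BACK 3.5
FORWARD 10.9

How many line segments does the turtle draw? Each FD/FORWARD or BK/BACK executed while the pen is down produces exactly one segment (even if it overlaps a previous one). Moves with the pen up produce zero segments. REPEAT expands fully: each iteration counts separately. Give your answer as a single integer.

Executing turtle program step by step:
Start: pos=(0,0), heading=0, pen down
FD 1.2: (0,0) -> (1.2,0) [heading=0, draw]
RT 144: heading 0 -> 216
FD 5.1: (1.2,0) -> (-2.926,-2.998) [heading=216, draw]
FD 8.2: (-2.926,-2.998) -> (-9.56,-7.818) [heading=216, draw]
RT 30: heading 216 -> 186
REPEAT 4 [
  -- iteration 1/4 --
  PD: pen down
  FD 2.3: (-9.56,-7.818) -> (-11.847,-8.058) [heading=186, draw]
  -- iteration 2/4 --
  PD: pen down
  FD 2.3: (-11.847,-8.058) -> (-14.135,-8.298) [heading=186, draw]
  -- iteration 3/4 --
  PD: pen down
  FD 2.3: (-14.135,-8.298) -> (-16.422,-8.539) [heading=186, draw]
  -- iteration 4/4 --
  PD: pen down
  FD 2.3: (-16.422,-8.539) -> (-18.71,-8.779) [heading=186, draw]
]
LT 60: heading 186 -> 246
RT 217: heading 246 -> 29
FD 4.1: (-18.71,-8.779) -> (-15.124,-6.791) [heading=29, draw]
BK 3.5: (-15.124,-6.791) -> (-18.185,-8.488) [heading=29, draw]
FD 10.9: (-18.185,-8.488) -> (-8.651,-3.204) [heading=29, draw]
Final: pos=(-8.651,-3.204), heading=29, 10 segment(s) drawn
Segments drawn: 10

Answer: 10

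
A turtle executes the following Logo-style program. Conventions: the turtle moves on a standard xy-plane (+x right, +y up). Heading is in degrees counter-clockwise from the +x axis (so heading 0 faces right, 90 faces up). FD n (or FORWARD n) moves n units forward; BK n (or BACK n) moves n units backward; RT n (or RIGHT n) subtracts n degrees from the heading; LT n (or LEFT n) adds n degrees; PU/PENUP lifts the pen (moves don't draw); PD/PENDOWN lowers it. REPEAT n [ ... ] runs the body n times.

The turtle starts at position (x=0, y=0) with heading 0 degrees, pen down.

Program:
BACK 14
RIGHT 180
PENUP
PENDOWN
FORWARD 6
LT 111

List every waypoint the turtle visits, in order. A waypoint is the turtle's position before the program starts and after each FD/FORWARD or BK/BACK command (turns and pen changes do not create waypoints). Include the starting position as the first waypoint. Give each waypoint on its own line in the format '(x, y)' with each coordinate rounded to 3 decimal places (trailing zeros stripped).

Answer: (0, 0)
(-14, 0)
(-20, 0)

Derivation:
Executing turtle program step by step:
Start: pos=(0,0), heading=0, pen down
BK 14: (0,0) -> (-14,0) [heading=0, draw]
RT 180: heading 0 -> 180
PU: pen up
PD: pen down
FD 6: (-14,0) -> (-20,0) [heading=180, draw]
LT 111: heading 180 -> 291
Final: pos=(-20,0), heading=291, 2 segment(s) drawn
Waypoints (3 total):
(0, 0)
(-14, 0)
(-20, 0)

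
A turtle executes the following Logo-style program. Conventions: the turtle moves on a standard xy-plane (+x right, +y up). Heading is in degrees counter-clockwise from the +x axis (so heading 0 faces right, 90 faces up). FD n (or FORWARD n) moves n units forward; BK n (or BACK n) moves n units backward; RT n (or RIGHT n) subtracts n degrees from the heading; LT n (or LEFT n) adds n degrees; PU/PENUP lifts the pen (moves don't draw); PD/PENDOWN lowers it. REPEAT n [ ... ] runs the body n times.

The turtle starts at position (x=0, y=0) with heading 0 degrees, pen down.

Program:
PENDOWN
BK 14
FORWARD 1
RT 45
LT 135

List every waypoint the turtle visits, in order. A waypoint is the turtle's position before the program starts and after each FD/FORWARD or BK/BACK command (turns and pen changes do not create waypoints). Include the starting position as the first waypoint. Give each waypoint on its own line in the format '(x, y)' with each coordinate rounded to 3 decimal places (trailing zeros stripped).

Answer: (0, 0)
(-14, 0)
(-13, 0)

Derivation:
Executing turtle program step by step:
Start: pos=(0,0), heading=0, pen down
PD: pen down
BK 14: (0,0) -> (-14,0) [heading=0, draw]
FD 1: (-14,0) -> (-13,0) [heading=0, draw]
RT 45: heading 0 -> 315
LT 135: heading 315 -> 90
Final: pos=(-13,0), heading=90, 2 segment(s) drawn
Waypoints (3 total):
(0, 0)
(-14, 0)
(-13, 0)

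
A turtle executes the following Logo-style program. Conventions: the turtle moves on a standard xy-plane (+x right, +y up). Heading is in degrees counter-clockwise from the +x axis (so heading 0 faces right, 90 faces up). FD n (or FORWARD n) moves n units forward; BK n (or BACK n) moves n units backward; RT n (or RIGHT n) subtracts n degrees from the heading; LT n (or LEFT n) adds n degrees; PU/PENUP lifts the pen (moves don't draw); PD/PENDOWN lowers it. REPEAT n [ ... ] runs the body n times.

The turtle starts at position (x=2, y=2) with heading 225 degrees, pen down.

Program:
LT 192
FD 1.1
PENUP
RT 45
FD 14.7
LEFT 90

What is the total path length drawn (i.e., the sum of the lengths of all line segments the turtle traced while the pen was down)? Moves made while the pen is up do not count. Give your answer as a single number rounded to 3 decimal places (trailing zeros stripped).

Answer: 1.1

Derivation:
Executing turtle program step by step:
Start: pos=(2,2), heading=225, pen down
LT 192: heading 225 -> 57
FD 1.1: (2,2) -> (2.599,2.923) [heading=57, draw]
PU: pen up
RT 45: heading 57 -> 12
FD 14.7: (2.599,2.923) -> (16.978,5.979) [heading=12, move]
LT 90: heading 12 -> 102
Final: pos=(16.978,5.979), heading=102, 1 segment(s) drawn

Segment lengths:
  seg 1: (2,2) -> (2.599,2.923), length = 1.1
Total = 1.1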